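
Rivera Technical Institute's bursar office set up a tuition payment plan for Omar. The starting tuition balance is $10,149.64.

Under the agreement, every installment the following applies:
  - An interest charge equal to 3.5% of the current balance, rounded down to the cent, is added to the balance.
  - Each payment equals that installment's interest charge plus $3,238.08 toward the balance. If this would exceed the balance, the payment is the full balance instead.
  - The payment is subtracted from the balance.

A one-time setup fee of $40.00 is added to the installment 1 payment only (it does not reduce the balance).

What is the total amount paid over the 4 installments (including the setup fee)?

$10,930.57

Installment 1: $10,149.64 +$355.23 interest = $10,504.87; pay $3,593.31 (+ $40.00 fee) → $6,911.56
Installment 2: $6,911.56 +$241.90 interest = $7,153.46; pay $3,479.98 → $3,673.48
Installment 3: $3,673.48 +$128.57 interest = $3,802.05; pay $3,366.65 → $435.40
Installment 4: $435.40 +$15.23 interest = $450.63; pay $450.63 → $0.00
Total paid: $10,930.57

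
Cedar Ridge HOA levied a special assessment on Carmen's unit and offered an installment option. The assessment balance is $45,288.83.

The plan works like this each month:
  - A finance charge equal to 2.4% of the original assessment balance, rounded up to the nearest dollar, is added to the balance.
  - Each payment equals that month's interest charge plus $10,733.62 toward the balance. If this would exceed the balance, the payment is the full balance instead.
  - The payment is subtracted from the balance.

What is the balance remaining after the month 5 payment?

# | Opening | Interest | Payment | End bal
1 | $45,288.83 | $1,087.00 | $11,820.62 | $34,555.21
2 | $34,555.21 | $1,087.00 | $11,820.62 | $23,821.59
3 | $23,821.59 | $1,087.00 | $11,820.62 | $13,087.97
4 | $13,087.97 | $1,087.00 | $11,820.62 | $2,354.35
5 | $2,354.35 | $1,087.00 | $3,441.35 | $0.00

$0.00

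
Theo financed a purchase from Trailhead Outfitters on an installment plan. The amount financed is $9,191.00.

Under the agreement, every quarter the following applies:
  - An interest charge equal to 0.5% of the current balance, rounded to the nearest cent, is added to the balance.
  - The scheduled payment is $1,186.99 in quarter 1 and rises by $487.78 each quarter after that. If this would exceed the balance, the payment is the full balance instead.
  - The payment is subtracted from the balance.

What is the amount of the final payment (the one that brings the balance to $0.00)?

$1,664.35

Quarter 1: $9,191.00 +$45.96 interest = $9,236.96; pay $1,186.99 → $8,049.97
Quarter 2: $8,049.97 +$40.25 interest = $8,090.22; pay $1,674.77 → $6,415.45
Quarter 3: $6,415.45 +$32.08 interest = $6,447.53; pay $2,162.55 → $4,284.98
Quarter 4: $4,284.98 +$21.42 interest = $4,306.40; pay $2,650.33 → $1,656.07
Quarter 5: $1,656.07 +$8.28 interest = $1,664.35; pay $1,664.35 → $0.00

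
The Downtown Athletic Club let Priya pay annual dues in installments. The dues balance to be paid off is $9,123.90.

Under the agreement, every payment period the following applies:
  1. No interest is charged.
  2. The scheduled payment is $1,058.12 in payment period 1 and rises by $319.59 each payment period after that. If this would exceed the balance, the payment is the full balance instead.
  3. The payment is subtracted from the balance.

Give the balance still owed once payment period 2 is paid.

$6,688.07

Payment period 1: $9,123.90 − $1,058.12 → $8,065.78
Payment period 2: $8,065.78 − $1,377.71 → $6,688.07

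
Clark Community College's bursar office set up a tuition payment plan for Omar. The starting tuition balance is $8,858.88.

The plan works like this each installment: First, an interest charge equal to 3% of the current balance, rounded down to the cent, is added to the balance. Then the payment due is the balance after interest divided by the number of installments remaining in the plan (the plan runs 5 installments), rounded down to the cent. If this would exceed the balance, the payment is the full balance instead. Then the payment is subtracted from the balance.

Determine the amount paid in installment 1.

# | Opening | Interest | Payment | End bal
1 | $8,858.88 | $265.76 | $1,824.92 | $7,299.72

$1,824.92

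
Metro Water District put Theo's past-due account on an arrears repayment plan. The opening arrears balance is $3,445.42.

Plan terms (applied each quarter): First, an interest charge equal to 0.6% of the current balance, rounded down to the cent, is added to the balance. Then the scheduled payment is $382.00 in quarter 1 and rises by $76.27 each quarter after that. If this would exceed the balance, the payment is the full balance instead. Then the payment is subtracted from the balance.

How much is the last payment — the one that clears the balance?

$91.94

Quarter 1: $3,445.42 +$20.67 interest = $3,466.09; pay $382.00 → $3,084.09
Quarter 2: $3,084.09 +$18.50 interest = $3,102.59; pay $458.27 → $2,644.32
Quarter 3: $2,644.32 +$15.86 interest = $2,660.18; pay $534.54 → $2,125.64
Quarter 4: $2,125.64 +$12.75 interest = $2,138.39; pay $610.81 → $1,527.58
Quarter 5: $1,527.58 +$9.16 interest = $1,536.74; pay $687.08 → $849.66
Quarter 6: $849.66 +$5.09 interest = $854.75; pay $763.35 → $91.40
Quarter 7: $91.40 +$0.54 interest = $91.94; pay $91.94 → $0.00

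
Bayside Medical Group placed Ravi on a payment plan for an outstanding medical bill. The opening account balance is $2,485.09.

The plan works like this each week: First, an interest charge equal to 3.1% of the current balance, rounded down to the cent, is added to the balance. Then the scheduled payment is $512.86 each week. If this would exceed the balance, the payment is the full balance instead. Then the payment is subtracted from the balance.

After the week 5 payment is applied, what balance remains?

Week 1: opening $2,485.09; interest $77.03 → $2,562.12; payment $512.86; balance $2,049.26
Week 2: opening $2,049.26; interest $63.52 → $2,112.78; payment $512.86; balance $1,599.92
Week 3: opening $1,599.92; interest $49.59 → $1,649.51; payment $512.86; balance $1,136.65
Week 4: opening $1,136.65; interest $35.23 → $1,171.88; payment $512.86; balance $659.02
Week 5: opening $659.02; interest $20.42 → $679.44; payment $512.86; balance $166.58

$166.58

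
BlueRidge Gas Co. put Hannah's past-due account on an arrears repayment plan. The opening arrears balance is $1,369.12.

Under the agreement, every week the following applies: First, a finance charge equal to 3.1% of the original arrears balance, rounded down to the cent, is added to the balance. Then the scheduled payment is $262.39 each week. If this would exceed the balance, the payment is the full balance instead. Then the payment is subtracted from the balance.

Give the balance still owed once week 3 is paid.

$709.27

Week 1: opening $1,369.12; interest $42.44 → $1,411.56; payment $262.39; balance $1,149.17
Week 2: opening $1,149.17; interest $42.44 → $1,191.61; payment $262.39; balance $929.22
Week 3: opening $929.22; interest $42.44 → $971.66; payment $262.39; balance $709.27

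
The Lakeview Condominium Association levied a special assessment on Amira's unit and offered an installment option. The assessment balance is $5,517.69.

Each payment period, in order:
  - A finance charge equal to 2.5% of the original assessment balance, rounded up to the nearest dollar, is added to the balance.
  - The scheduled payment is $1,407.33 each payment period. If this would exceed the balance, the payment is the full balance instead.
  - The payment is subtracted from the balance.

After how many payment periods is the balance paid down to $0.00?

# | Opening | Interest | Payment | End bal
1 | $5,517.69 | $138.00 | $1,407.33 | $4,248.36
2 | $4,248.36 | $138.00 | $1,407.33 | $2,979.03
3 | $2,979.03 | $138.00 | $1,407.33 | $1,709.70
4 | $1,709.70 | $138.00 | $1,407.33 | $440.37
5 | $440.37 | $138.00 | $578.37 | $0.00
Balance reaches $0.00 in payment period 5.

5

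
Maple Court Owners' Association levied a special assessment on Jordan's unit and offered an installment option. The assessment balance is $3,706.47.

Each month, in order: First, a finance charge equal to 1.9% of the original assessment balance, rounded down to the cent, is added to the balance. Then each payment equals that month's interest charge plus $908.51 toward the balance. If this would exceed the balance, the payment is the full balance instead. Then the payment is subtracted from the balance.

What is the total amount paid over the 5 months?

Month 1: $3,706.47 +$70.42 interest = $3,776.89; pay $978.93 → $2,797.96
Month 2: $2,797.96 +$70.42 interest = $2,868.38; pay $978.93 → $1,889.45
Month 3: $1,889.45 +$70.42 interest = $1,959.87; pay $978.93 → $980.94
Month 4: $980.94 +$70.42 interest = $1,051.36; pay $978.93 → $72.43
Month 5: $72.43 +$70.42 interest = $142.85; pay $142.85 → $0.00
Total paid: $4,058.57

$4,058.57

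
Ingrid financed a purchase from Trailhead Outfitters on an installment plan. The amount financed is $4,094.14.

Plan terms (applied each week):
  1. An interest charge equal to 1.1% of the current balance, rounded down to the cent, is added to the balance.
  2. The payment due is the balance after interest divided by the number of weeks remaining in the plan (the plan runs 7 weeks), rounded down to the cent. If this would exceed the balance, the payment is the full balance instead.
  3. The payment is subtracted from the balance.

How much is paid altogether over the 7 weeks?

$4,278.27

# | Opening | Interest | Payment | End bal
1 | $4,094.14 | $45.03 | $591.31 | $3,547.86
2 | $3,547.86 | $39.02 | $597.81 | $2,989.07
3 | $2,989.07 | $32.87 | $604.38 | $2,417.56
4 | $2,417.56 | $26.59 | $611.03 | $1,833.12
5 | $1,833.12 | $20.16 | $617.76 | $1,235.52
6 | $1,235.52 | $13.59 | $624.55 | $624.56
7 | $624.56 | $6.87 | $631.43 | $0.00
Total paid: $4,278.27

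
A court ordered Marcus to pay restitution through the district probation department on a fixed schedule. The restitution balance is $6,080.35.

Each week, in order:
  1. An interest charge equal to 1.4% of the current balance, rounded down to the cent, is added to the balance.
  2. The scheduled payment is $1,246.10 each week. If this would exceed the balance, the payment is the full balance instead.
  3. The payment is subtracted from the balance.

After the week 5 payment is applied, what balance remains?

$110.62

Week 1: opening $6,080.35; interest $85.12 → $6,165.47; payment $1,246.10; balance $4,919.37
Week 2: opening $4,919.37; interest $68.87 → $4,988.24; payment $1,246.10; balance $3,742.14
Week 3: opening $3,742.14; interest $52.38 → $3,794.52; payment $1,246.10; balance $2,548.42
Week 4: opening $2,548.42; interest $35.67 → $2,584.09; payment $1,246.10; balance $1,337.99
Week 5: opening $1,337.99; interest $18.73 → $1,356.72; payment $1,246.10; balance $110.62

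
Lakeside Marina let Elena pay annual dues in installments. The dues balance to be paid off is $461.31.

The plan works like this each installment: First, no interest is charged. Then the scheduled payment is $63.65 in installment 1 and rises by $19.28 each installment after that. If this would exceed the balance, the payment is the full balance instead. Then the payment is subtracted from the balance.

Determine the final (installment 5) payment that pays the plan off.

Installment 1: opening $461.31; payment $63.65; balance $397.66
Installment 2: opening $397.66; payment $82.93; balance $314.73
Installment 3: opening $314.73; payment $102.21; balance $212.52
Installment 4: opening $212.52; payment $121.49; balance $91.03
Installment 5: opening $91.03; payment $91.03; balance $0.00

$91.03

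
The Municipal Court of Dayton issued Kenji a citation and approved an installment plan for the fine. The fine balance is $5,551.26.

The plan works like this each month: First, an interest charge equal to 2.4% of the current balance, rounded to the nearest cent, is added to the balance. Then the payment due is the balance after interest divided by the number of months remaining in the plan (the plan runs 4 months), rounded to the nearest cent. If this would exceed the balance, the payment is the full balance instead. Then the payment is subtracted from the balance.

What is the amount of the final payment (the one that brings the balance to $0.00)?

$1,525.91

Month 1: $5,551.26 +$133.23 interest = $5,684.49; pay $1,421.12 → $4,263.37
Month 2: $4,263.37 +$102.32 interest = $4,365.69; pay $1,455.23 → $2,910.46
Month 3: $2,910.46 +$69.85 interest = $2,980.31; pay $1,490.16 → $1,490.15
Month 4: $1,490.15 +$35.76 interest = $1,525.91; pay $1,525.91 → $0.00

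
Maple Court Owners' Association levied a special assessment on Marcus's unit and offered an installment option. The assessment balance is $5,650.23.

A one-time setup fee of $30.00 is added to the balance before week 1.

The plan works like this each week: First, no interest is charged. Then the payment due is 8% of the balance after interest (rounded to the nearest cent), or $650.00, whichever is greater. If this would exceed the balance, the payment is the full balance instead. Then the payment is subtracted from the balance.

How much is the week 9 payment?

$480.23

Week 1: $5,680.23 − $650.00 → $5,030.23
Week 2: $5,030.23 − $650.00 → $4,380.23
Week 3: $4,380.23 − $650.00 → $3,730.23
Week 4: $3,730.23 − $650.00 → $3,080.23
Week 5: $3,080.23 − $650.00 → $2,430.23
Week 6: $2,430.23 − $650.00 → $1,780.23
Week 7: $1,780.23 − $650.00 → $1,130.23
Week 8: $1,130.23 − $650.00 → $480.23
Week 9: $480.23 − $480.23 → $0.00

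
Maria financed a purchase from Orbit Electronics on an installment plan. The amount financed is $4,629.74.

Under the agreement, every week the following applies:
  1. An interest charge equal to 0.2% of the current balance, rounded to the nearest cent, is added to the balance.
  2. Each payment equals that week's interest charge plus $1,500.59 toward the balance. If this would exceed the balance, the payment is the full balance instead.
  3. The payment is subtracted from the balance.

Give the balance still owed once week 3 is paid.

Week 1: $4,629.74 +$9.26 interest = $4,639.00; pay $1,509.85 → $3,129.15
Week 2: $3,129.15 +$6.26 interest = $3,135.41; pay $1,506.85 → $1,628.56
Week 3: $1,628.56 +$3.26 interest = $1,631.82; pay $1,503.85 → $127.97

$127.97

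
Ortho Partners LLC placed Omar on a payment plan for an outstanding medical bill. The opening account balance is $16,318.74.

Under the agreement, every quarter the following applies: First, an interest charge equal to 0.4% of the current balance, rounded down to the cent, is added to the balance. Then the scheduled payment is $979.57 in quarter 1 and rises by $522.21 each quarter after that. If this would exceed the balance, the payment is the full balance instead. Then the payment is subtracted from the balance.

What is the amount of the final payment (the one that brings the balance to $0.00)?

$2,914.34

Quarter 1: $16,318.74 +$65.27 interest = $16,384.01; pay $979.57 → $15,404.44
Quarter 2: $15,404.44 +$61.61 interest = $15,466.05; pay $1,501.78 → $13,964.27
Quarter 3: $13,964.27 +$55.85 interest = $14,020.12; pay $2,023.99 → $11,996.13
Quarter 4: $11,996.13 +$47.98 interest = $12,044.11; pay $2,546.20 → $9,497.91
Quarter 5: $9,497.91 +$37.99 interest = $9,535.90; pay $3,068.41 → $6,467.49
Quarter 6: $6,467.49 +$25.86 interest = $6,493.35; pay $3,590.62 → $2,902.73
Quarter 7: $2,902.73 +$11.61 interest = $2,914.34; pay $2,914.34 → $0.00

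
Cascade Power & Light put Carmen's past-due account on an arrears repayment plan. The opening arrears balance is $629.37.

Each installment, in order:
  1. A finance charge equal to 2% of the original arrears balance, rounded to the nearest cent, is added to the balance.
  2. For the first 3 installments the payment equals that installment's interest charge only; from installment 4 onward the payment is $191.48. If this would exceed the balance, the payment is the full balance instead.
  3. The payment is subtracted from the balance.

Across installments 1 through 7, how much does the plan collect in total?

Installment 1: opening $629.37; interest $12.59 → $641.96; payment $12.59; balance $629.37
Installment 2: opening $629.37; interest $12.59 → $641.96; payment $12.59; balance $629.37
Installment 3: opening $629.37; interest $12.59 → $641.96; payment $12.59; balance $629.37
Installment 4: opening $629.37; interest $12.59 → $641.96; payment $191.48; balance $450.48
Installment 5: opening $450.48; interest $12.59 → $463.07; payment $191.48; balance $271.59
Installment 6: opening $271.59; interest $12.59 → $284.18; payment $191.48; balance $92.70
Installment 7: opening $92.70; interest $12.59 → $105.29; payment $105.29; balance $0.00
Total paid: $717.50

$717.50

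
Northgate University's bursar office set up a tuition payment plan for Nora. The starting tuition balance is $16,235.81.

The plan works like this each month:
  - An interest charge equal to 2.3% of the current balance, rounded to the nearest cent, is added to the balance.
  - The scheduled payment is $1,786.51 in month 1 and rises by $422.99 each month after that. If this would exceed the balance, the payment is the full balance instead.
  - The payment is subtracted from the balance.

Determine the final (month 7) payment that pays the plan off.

$728.12

# | Opening | Interest | Payment | End bal
1 | $16,235.81 | $373.42 | $1,786.51 | $14,822.72
2 | $14,822.72 | $340.92 | $2,209.50 | $12,954.14
3 | $12,954.14 | $297.95 | $2,632.49 | $10,619.60
4 | $10,619.60 | $244.25 | $3,055.48 | $7,808.37
5 | $7,808.37 | $179.59 | $3,478.47 | $4,509.49
6 | $4,509.49 | $103.72 | $3,901.46 | $711.75
7 | $711.75 | $16.37 | $728.12 | $0.00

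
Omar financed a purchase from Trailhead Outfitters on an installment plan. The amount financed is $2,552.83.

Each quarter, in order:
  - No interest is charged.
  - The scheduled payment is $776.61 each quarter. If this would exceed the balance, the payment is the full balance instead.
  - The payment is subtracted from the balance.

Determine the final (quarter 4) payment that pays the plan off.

# | Opening | Payment | End bal
1 | $2,552.83 | $776.61 | $1,776.22
2 | $1,776.22 | $776.61 | $999.61
3 | $999.61 | $776.61 | $223.00
4 | $223.00 | $223.00 | $0.00

$223.00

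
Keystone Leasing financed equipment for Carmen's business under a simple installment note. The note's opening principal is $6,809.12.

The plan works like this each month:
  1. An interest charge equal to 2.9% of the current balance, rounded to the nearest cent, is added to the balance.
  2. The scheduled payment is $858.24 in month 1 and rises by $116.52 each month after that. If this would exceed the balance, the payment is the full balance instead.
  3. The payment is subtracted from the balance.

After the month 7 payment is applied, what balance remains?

$0.00

Month 1: opening $6,809.12; interest $197.46 → $7,006.58; payment $858.24; balance $6,148.34
Month 2: opening $6,148.34; interest $178.30 → $6,326.64; payment $974.76; balance $5,351.88
Month 3: opening $5,351.88; interest $155.20 → $5,507.08; payment $1,091.28; balance $4,415.80
Month 4: opening $4,415.80; interest $128.06 → $4,543.86; payment $1,207.80; balance $3,336.06
Month 5: opening $3,336.06; interest $96.75 → $3,432.81; payment $1,324.32; balance $2,108.49
Month 6: opening $2,108.49; interest $61.15 → $2,169.64; payment $1,440.84; balance $728.80
Month 7: opening $728.80; interest $21.14 → $749.94; payment $749.94; balance $0.00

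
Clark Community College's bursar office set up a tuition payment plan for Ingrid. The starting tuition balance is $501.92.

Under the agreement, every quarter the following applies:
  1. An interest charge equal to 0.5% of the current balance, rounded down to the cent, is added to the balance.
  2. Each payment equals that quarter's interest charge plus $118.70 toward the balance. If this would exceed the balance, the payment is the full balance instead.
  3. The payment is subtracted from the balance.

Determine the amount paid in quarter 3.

$120.02

Quarter 1: opening $501.92; interest $2.50 → $504.42; payment $121.20; balance $383.22
Quarter 2: opening $383.22; interest $1.91 → $385.13; payment $120.61; balance $264.52
Quarter 3: opening $264.52; interest $1.32 → $265.84; payment $120.02; balance $145.82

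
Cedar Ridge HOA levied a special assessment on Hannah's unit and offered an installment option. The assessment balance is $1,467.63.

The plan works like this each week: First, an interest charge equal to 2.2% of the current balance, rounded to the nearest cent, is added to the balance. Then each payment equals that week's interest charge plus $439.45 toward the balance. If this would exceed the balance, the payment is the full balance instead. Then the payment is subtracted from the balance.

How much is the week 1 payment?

# | Opening | Interest | Payment | End bal
1 | $1,467.63 | $32.29 | $471.74 | $1,028.18

$471.74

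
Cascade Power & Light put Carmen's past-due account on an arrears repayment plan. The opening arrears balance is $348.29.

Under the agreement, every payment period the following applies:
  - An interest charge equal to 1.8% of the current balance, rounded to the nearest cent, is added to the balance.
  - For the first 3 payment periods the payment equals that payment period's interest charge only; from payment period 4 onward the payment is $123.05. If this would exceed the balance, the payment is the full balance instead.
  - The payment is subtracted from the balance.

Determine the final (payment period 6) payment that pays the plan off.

Payment period 1: opening $348.29; interest $6.27 → $354.56; payment $6.27; balance $348.29
Payment period 2: opening $348.29; interest $6.27 → $354.56; payment $6.27; balance $348.29
Payment period 3: opening $348.29; interest $6.27 → $354.56; payment $6.27; balance $348.29
Payment period 4: opening $348.29; interest $6.27 → $354.56; payment $123.05; balance $231.51
Payment period 5: opening $231.51; interest $4.17 → $235.68; payment $123.05; balance $112.63
Payment period 6: opening $112.63; interest $2.03 → $114.66; payment $114.66; balance $0.00

$114.66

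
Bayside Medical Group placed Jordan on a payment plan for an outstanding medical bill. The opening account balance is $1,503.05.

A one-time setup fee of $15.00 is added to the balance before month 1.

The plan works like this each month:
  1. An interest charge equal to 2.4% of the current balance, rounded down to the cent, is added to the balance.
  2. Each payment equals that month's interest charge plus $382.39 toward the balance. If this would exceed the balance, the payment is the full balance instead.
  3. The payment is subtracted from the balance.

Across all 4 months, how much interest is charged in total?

$90.65

Month 1: $1,518.05 +$36.43 interest = $1,554.48; pay $418.82 → $1,135.66
Month 2: $1,135.66 +$27.25 interest = $1,162.91; pay $409.64 → $753.27
Month 3: $753.27 +$18.07 interest = $771.34; pay $400.46 → $370.88
Month 4: $370.88 +$8.90 interest = $379.78; pay $379.78 → $0.00
Total interest: $36.43 + $27.25 + $18.07 + $8.90 = $90.65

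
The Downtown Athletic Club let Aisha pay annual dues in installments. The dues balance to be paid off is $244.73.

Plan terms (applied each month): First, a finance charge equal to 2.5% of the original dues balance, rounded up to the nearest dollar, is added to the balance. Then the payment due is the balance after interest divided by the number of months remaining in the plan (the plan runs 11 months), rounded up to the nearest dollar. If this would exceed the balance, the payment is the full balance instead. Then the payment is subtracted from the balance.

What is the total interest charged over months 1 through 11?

$77.00

# | Opening | Interest | Payment | End bal
1 | $244.73 | $7.00 | $23.00 | $228.73
2 | $228.73 | $7.00 | $24.00 | $211.73
3 | $211.73 | $7.00 | $25.00 | $193.73
4 | $193.73 | $7.00 | $26.00 | $174.73
5 | $174.73 | $7.00 | $26.00 | $155.73
6 | $155.73 | $7.00 | $28.00 | $134.73
7 | $134.73 | $7.00 | $29.00 | $112.73
8 | $112.73 | $7.00 | $30.00 | $89.73
9 | $89.73 | $7.00 | $33.00 | $63.73
10 | $63.73 | $7.00 | $36.00 | $34.73
11 | $34.73 | $7.00 | $41.73 | $0.00
Total interest: $7.00 + $7.00 + $7.00 + $7.00 + $7.00 + $7.00 + $7.00 + $7.00 + $7.00 + $7.00 + $7.00 = $77.00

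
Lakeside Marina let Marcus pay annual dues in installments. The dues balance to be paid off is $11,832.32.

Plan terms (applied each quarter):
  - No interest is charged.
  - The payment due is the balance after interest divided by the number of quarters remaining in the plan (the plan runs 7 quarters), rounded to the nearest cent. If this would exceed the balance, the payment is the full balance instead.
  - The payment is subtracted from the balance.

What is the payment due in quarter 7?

$1,690.33

Quarter 1: $11,832.32 − $1,690.33 → $10,141.99
Quarter 2: $10,141.99 − $1,690.33 → $8,451.66
Quarter 3: $8,451.66 − $1,690.33 → $6,761.33
Quarter 4: $6,761.33 − $1,690.33 → $5,071.00
Quarter 5: $5,071.00 − $1,690.33 → $3,380.67
Quarter 6: $3,380.67 − $1,690.34 → $1,690.33
Quarter 7: $1,690.33 − $1,690.33 → $0.00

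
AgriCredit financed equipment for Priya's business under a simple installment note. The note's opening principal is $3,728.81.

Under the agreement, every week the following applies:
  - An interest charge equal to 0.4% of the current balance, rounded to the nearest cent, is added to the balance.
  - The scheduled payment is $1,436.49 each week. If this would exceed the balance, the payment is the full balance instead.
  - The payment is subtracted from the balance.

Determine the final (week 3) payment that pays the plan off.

$883.50

Week 1: $3,728.81 +$14.92 interest = $3,743.73; pay $1,436.49 → $2,307.24
Week 2: $2,307.24 +$9.23 interest = $2,316.47; pay $1,436.49 → $879.98
Week 3: $879.98 +$3.52 interest = $883.50; pay $883.50 → $0.00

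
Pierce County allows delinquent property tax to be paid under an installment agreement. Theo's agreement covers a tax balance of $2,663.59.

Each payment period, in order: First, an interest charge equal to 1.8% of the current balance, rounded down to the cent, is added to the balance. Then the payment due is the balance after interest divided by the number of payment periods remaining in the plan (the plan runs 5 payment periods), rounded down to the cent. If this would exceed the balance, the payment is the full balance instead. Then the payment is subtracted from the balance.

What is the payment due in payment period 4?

Payment period 1: opening $2,663.59; interest $47.94 → $2,711.53; payment $542.30; balance $2,169.23
Payment period 2: opening $2,169.23; interest $39.04 → $2,208.27; payment $552.06; balance $1,656.21
Payment period 3: opening $1,656.21; interest $29.81 → $1,686.02; payment $562.00; balance $1,124.02
Payment period 4: opening $1,124.02; interest $20.23 → $1,144.25; payment $572.12; balance $572.13

$572.12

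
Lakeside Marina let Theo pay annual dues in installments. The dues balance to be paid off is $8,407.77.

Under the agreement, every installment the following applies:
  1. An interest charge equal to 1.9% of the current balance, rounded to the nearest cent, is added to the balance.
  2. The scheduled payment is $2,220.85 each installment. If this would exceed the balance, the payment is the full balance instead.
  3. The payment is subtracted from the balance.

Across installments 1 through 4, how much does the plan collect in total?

Installment 1: opening $8,407.77; interest $159.75 → $8,567.52; payment $2,220.85; balance $6,346.67
Installment 2: opening $6,346.67; interest $120.59 → $6,467.26; payment $2,220.85; balance $4,246.41
Installment 3: opening $4,246.41; interest $80.68 → $4,327.09; payment $2,220.85; balance $2,106.24
Installment 4: opening $2,106.24; interest $40.02 → $2,146.26; payment $2,146.26; balance $0.00
Total paid: $8,808.81

$8,808.81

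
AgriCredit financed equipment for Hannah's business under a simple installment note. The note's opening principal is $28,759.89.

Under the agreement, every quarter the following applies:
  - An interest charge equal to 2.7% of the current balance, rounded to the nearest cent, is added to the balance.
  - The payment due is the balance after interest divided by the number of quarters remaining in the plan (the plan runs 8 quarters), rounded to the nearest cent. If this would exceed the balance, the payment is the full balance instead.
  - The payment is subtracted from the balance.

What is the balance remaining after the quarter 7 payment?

$4,332.02

# | Opening | Interest | Payment | End bal
1 | $28,759.89 | $776.52 | $3,692.05 | $25,844.36
2 | $25,844.36 | $697.80 | $3,791.74 | $22,750.42
3 | $22,750.42 | $614.26 | $3,894.11 | $19,470.57
4 | $19,470.57 | $525.71 | $3,999.26 | $15,997.02
5 | $15,997.02 | $431.92 | $4,107.24 | $12,321.70
6 | $12,321.70 | $332.69 | $4,218.13 | $8,436.26
7 | $8,436.26 | $227.78 | $4,332.02 | $4,332.02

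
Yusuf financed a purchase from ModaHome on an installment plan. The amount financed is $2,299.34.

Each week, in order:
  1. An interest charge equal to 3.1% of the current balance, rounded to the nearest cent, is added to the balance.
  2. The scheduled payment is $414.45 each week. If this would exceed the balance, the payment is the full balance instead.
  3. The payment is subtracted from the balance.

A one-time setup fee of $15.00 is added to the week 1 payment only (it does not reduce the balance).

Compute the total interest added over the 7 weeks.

$263.64

# | Opening | Interest | Payment | Fee | End bal
1 | $2,299.34 | $71.28 | $414.45 | $15.00 | $1,956.17
2 | $1,956.17 | $60.64 | $414.45 | — | $1,602.36
3 | $1,602.36 | $49.67 | $414.45 | — | $1,237.58
4 | $1,237.58 | $38.36 | $414.45 | — | $861.49
5 | $861.49 | $26.71 | $414.45 | — | $473.75
6 | $473.75 | $14.69 | $414.45 | — | $73.99
7 | $73.99 | $2.29 | $76.28 | — | $0.00
Total interest: $71.28 + $60.64 + $49.67 + $38.36 + $26.71 + $14.69 + $2.29 = $263.64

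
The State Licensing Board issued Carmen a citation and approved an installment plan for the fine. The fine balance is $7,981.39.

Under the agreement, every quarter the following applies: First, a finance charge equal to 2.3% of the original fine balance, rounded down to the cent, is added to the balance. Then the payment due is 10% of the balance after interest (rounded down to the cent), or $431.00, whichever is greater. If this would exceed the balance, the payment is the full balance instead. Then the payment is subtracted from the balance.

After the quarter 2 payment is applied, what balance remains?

Quarter 1: $7,981.39 +$183.57 interest = $8,164.96; pay $816.49 → $7,348.47
Quarter 2: $7,348.47 +$183.57 interest = $7,532.04; pay $753.20 → $6,778.84

$6,778.84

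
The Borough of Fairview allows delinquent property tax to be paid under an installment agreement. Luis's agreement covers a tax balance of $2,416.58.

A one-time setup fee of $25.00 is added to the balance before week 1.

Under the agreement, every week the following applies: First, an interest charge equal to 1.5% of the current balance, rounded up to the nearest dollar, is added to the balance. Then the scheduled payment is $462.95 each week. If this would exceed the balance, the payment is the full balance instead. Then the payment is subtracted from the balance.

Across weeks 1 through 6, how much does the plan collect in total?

# | Opening | Interest | Payment | End bal
1 | $2,441.58 | $37.00 | $462.95 | $2,015.63
2 | $2,015.63 | $31.00 | $462.95 | $1,583.68
3 | $1,583.68 | $24.00 | $462.95 | $1,144.73
4 | $1,144.73 | $18.00 | $462.95 | $699.78
5 | $699.78 | $11.00 | $462.95 | $247.83
6 | $247.83 | $4.00 | $251.83 | $0.00
Total paid: $2,566.58

$2,566.58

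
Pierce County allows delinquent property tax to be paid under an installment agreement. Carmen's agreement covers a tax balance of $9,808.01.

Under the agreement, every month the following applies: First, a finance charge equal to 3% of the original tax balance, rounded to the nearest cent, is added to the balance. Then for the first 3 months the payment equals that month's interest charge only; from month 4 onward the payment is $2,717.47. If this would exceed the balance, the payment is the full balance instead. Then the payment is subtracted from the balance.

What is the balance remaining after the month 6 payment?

$2,538.32

Month 1: opening $9,808.01; interest $294.24 → $10,102.25; payment $294.24; balance $9,808.01
Month 2: opening $9,808.01; interest $294.24 → $10,102.25; payment $294.24; balance $9,808.01
Month 3: opening $9,808.01; interest $294.24 → $10,102.25; payment $294.24; balance $9,808.01
Month 4: opening $9,808.01; interest $294.24 → $10,102.25; payment $2,717.47; balance $7,384.78
Month 5: opening $7,384.78; interest $294.24 → $7,679.02; payment $2,717.47; balance $4,961.55
Month 6: opening $4,961.55; interest $294.24 → $5,255.79; payment $2,717.47; balance $2,538.32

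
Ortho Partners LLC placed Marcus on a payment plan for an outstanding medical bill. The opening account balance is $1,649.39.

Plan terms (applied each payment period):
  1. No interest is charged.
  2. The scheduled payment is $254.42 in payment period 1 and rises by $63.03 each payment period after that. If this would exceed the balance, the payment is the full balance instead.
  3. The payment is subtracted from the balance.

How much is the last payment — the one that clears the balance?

Payment period 1: opening $1,649.39; payment $254.42; balance $1,394.97
Payment period 2: opening $1,394.97; payment $317.45; balance $1,077.52
Payment period 3: opening $1,077.52; payment $380.48; balance $697.04
Payment period 4: opening $697.04; payment $443.51; balance $253.53
Payment period 5: opening $253.53; payment $253.53; balance $0.00

$253.53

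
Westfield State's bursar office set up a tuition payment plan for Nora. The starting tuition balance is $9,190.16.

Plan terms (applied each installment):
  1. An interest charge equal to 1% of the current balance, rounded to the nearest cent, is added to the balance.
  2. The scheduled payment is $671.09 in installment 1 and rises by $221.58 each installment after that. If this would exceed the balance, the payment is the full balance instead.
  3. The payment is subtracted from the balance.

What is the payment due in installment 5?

$1,557.41

# | Opening | Interest | Payment | End bal
1 | $9,190.16 | $91.90 | $671.09 | $8,610.97
2 | $8,610.97 | $86.11 | $892.67 | $7,804.41
3 | $7,804.41 | $78.04 | $1,114.25 | $6,768.20
4 | $6,768.20 | $67.68 | $1,335.83 | $5,500.05
5 | $5,500.05 | $55.00 | $1,557.41 | $3,997.64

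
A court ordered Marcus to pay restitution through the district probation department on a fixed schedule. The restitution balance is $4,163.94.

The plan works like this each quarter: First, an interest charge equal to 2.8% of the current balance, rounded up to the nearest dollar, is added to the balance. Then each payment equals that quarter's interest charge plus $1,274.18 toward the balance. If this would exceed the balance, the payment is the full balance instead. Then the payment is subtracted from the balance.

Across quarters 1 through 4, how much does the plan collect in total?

Quarter 1: opening $4,163.94; interest $117.00 → $4,280.94; payment $1,391.18; balance $2,889.76
Quarter 2: opening $2,889.76; interest $81.00 → $2,970.76; payment $1,355.18; balance $1,615.58
Quarter 3: opening $1,615.58; interest $46.00 → $1,661.58; payment $1,320.18; balance $341.40
Quarter 4: opening $341.40; interest $10.00 → $351.40; payment $351.40; balance $0.00
Total paid: $4,417.94

$4,417.94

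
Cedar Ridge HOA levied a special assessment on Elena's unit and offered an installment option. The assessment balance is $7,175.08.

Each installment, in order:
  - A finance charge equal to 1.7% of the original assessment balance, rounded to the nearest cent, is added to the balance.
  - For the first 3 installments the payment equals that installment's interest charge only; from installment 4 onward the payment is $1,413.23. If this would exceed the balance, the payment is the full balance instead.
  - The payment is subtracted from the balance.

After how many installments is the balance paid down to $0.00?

9

# | Opening | Interest | Payment | End bal
1 | $7,175.08 | $121.98 | $121.98 | $7,175.08
2 | $7,175.08 | $121.98 | $121.98 | $7,175.08
3 | $7,175.08 | $121.98 | $121.98 | $7,175.08
4 | $7,175.08 | $121.98 | $1,413.23 | $5,883.83
5 | $5,883.83 | $121.98 | $1,413.23 | $4,592.58
6 | $4,592.58 | $121.98 | $1,413.23 | $3,301.33
7 | $3,301.33 | $121.98 | $1,413.23 | $2,010.08
8 | $2,010.08 | $121.98 | $1,413.23 | $718.83
9 | $718.83 | $121.98 | $840.81 | $0.00
Balance reaches $0.00 in installment 9.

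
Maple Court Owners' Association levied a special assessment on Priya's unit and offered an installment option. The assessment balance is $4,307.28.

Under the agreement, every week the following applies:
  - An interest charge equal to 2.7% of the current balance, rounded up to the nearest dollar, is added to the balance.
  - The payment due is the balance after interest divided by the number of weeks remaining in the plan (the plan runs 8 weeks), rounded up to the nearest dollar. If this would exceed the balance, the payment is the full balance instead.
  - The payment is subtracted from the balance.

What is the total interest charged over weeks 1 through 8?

Week 1: opening $4,307.28; interest $117.00 → $4,424.28; payment $554.00; balance $3,870.28
Week 2: opening $3,870.28; interest $105.00 → $3,975.28; payment $568.00; balance $3,407.28
Week 3: opening $3,407.28; interest $92.00 → $3,499.28; payment $584.00; balance $2,915.28
Week 4: opening $2,915.28; interest $79.00 → $2,994.28; payment $599.00; balance $2,395.28
Week 5: opening $2,395.28; interest $65.00 → $2,460.28; payment $616.00; balance $1,844.28
Week 6: opening $1,844.28; interest $50.00 → $1,894.28; payment $632.00; balance $1,262.28
Week 7: opening $1,262.28; interest $35.00 → $1,297.28; payment $649.00; balance $648.28
Week 8: opening $648.28; interest $18.00 → $666.28; payment $666.28; balance $0.00
Total interest: $117.00 + $105.00 + $92.00 + $79.00 + $65.00 + $50.00 + $35.00 + $18.00 = $561.00

$561.00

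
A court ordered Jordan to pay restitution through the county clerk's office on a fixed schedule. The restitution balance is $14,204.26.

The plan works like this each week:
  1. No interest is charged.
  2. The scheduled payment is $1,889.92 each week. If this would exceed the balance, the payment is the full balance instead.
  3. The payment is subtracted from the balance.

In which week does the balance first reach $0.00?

8

# | Opening | Payment | End bal
1 | $14,204.26 | $1,889.92 | $12,314.34
2 | $12,314.34 | $1,889.92 | $10,424.42
3 | $10,424.42 | $1,889.92 | $8,534.50
4 | $8,534.50 | $1,889.92 | $6,644.58
5 | $6,644.58 | $1,889.92 | $4,754.66
6 | $4,754.66 | $1,889.92 | $2,864.74
7 | $2,864.74 | $1,889.92 | $974.82
8 | $974.82 | $974.82 | $0.00
Balance reaches $0.00 in week 8.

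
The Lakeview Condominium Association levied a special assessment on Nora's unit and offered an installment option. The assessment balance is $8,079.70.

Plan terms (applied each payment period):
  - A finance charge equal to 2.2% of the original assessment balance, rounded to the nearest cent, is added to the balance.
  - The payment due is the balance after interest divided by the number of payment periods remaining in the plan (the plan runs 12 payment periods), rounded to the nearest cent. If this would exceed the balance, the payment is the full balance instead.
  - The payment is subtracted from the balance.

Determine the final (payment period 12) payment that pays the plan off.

Payment period 1: opening $8,079.70; interest $177.75 → $8,257.45; payment $688.12; balance $7,569.33
Payment period 2: opening $7,569.33; interest $177.75 → $7,747.08; payment $704.28; balance $7,042.80
Payment period 3: opening $7,042.80; interest $177.75 → $7,220.55; payment $722.06; balance $6,498.49
Payment period 4: opening $6,498.49; interest $177.75 → $6,676.24; payment $741.80; balance $5,934.44
Payment period 5: opening $5,934.44; interest $177.75 → $6,112.19; payment $764.02; balance $5,348.17
Payment period 6: opening $5,348.17; interest $177.75 → $5,525.92; payment $789.42; balance $4,736.50
Payment period 7: opening $4,736.50; interest $177.75 → $4,914.25; payment $819.04; balance $4,095.21
Payment period 8: opening $4,095.21; interest $177.75 → $4,272.96; payment $854.59; balance $3,418.37
Payment period 9: opening $3,418.37; interest $177.75 → $3,596.12; payment $899.03; balance $2,697.09
Payment period 10: opening $2,697.09; interest $177.75 → $2,874.84; payment $958.28; balance $1,916.56
Payment period 11: opening $1,916.56; interest $177.75 → $2,094.31; payment $1,047.16; balance $1,047.15
Payment period 12: opening $1,047.15; interest $177.75 → $1,224.90; payment $1,224.90; balance $0.00

$1,224.90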